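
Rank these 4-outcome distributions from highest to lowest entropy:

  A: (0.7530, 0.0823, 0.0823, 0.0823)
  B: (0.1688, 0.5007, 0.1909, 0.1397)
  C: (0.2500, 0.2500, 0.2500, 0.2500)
C > B > A

Key insight: Entropy is maximized by uniform distributions and minimized by concentrated distributions.

- Uniform distributions have maximum entropy log₂(4) = 2.0000 bits
- The more "peaked" or concentrated a distribution, the lower its entropy

Entropies:
  H(A) = 1.1980 bits
  H(B) = 1.7856 bits
  H(C) = 2.0000 bits

Ranking: C > B > A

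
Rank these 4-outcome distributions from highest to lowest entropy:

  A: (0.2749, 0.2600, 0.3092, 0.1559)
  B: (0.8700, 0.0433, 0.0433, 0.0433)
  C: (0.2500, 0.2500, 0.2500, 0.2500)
C > A > B

Key insight: Entropy is maximized by uniform distributions and minimized by concentrated distributions.

- Uniform distributions have maximum entropy log₂(4) = 2.0000 bits
- The more "peaked" or concentrated a distribution, the lower its entropy

Entropies:
  H(A) = 1.9590 bits
  H(B) = 0.7635 bits
  H(C) = 2.0000 bits

Ranking: C > A > B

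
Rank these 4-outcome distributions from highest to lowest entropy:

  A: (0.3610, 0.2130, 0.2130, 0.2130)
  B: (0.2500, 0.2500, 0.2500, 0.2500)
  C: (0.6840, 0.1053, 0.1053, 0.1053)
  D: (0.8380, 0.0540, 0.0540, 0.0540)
B > A > C > D

Key insight: Entropy is maximized by uniform distributions and minimized by concentrated distributions.

Entropies:
  H(A) = 1.9563 bits
  H(B) = 2.0000 bits
  H(C) = 1.4008 bits
  H(D) = 0.8958 bits

Ranking: B > A > C > D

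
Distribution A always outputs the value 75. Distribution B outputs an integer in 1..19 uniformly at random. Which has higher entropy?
B

A is deterministic, so H(A) = 0. B is uniform over 19 outcomes, so H(B) = log₂(19) = 4.248 bits. Any distribution with genuine randomness has higher entropy than a deterministic one.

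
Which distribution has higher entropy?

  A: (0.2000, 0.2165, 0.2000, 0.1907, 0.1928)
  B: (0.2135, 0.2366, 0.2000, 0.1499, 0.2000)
A

Both distributions are close to uniform, making this a harder comparison.

H(A) = 2.3205 bits
H(B) = 2.3068 bits

The distribution closer to uniform has higher entropy.
Answer: A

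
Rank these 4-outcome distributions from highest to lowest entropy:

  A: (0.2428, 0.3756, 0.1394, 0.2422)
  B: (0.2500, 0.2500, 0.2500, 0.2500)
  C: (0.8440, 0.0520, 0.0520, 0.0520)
B > A > C

Key insight: Entropy is maximized by uniform distributions and minimized by concentrated distributions.

- Uniform distributions have maximum entropy log₂(4) = 2.0000 bits
- The more "peaked" or concentrated a distribution, the lower its entropy

Entropies:
  H(A) = 1.9182 bits
  H(B) = 2.0000 bits
  H(C) = 0.8719 bits

Ranking: B > A > C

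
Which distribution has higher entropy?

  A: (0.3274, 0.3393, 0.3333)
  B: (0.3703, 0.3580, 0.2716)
A

Both distributions are close to uniform, making this a harder comparison.

H(A) = 1.5848 bits
H(B) = 1.5720 bits

The distribution closer to uniform has higher entropy.
Answer: A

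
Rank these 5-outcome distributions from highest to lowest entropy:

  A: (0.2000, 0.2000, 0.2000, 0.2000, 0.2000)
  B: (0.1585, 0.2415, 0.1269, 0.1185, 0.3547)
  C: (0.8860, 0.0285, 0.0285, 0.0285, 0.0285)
A > B > C

Key insight: Entropy is maximized by uniform distributions and minimized by concentrated distributions.

- Uniform distributions have maximum entropy log₂(5) = 2.3219 bits
- The more "peaked" or concentrated a distribution, the lower its entropy

Entropies:
  H(A) = 2.3219 bits
  H(B) = 2.1892 bits
  H(C) = 0.7399 bits

Ranking: A > B > C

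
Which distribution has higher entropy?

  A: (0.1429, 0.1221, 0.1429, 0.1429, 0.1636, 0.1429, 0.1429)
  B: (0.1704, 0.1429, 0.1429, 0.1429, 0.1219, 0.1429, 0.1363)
A

Both distributions are close to uniform, making this a harder comparison.

H(A) = 2.8030 bits
H(B) = 2.8012 bits

The distribution closer to uniform has higher entropy.
Answer: A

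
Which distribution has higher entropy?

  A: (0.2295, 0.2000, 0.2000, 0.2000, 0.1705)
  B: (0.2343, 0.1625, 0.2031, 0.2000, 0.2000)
A

Both distributions are close to uniform, making this a harder comparison.

H(A) = 2.3156 bits
H(B) = 2.3125 bits

The distribution closer to uniform has higher entropy.
Answer: A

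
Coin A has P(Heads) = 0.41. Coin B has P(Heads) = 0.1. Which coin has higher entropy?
A

For binary distributions, entropy is maximized at p=0.5 and decreases as p moves toward 0 or 1.

H(A) = H(0.41) = 0.9765 bits
H(B) = H(0.1) = 0.4690 bits

Distribution A (p=0.41) is closer to uniform (p=0.5), so it has higher entropy.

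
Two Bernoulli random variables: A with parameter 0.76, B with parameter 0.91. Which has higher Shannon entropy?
A

For binary distributions, entropy is maximized at p=0.5 and decreases as p moves toward 0 or 1.

H(A) = H(0.76) = 0.7950 bits
H(B) = H(0.91) = 0.4365 bits

Distribution A (p=0.76) is closer to uniform (p=0.5), so it has higher entropy.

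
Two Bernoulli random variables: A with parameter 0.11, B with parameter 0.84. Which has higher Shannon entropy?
B

For binary distributions, entropy is maximized at p=0.5 and decreases as p moves toward 0 or 1.

H(A) = H(0.11) = 0.4999 bits
H(B) = H(0.84) = 0.6343 bits

Distribution B (p=0.84) is closer to uniform (p=0.5), so it has higher entropy.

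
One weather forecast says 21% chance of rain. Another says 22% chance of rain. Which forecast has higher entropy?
22% forecast

Treat each forecast as a Bernoulli distribution. Binary entropy is maximized at p=0.5 and falls off symmetrically toward 0 or 1. The 22% forecast is closer to 50%, so it is more uncertain. H(21%) ≈ 0.741 bits, H(22%) ≈ 0.760 bits.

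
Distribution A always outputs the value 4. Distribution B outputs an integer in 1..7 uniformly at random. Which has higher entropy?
B

A is deterministic, so H(A) = 0. B is uniform over 7 outcomes, so H(B) = log₂(7) = 2.807 bits. Any distribution with genuine randomness has higher entropy than a deterministic one.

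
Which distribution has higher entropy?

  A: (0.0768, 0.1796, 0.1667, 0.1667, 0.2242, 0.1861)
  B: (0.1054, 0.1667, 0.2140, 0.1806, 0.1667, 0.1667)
B

Both distributions are close to uniform, making this a harder comparison.

H(A) = 2.5260 bits
H(B) = 2.5565 bits

The distribution closer to uniform has higher entropy.
Answer: B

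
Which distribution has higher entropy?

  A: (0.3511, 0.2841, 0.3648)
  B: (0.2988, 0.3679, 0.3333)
B

Both distributions are close to uniform, making this a harder comparison.

H(A) = 1.5767 bits
H(B) = 1.5798 bits

The distribution closer to uniform has higher entropy.
Answer: B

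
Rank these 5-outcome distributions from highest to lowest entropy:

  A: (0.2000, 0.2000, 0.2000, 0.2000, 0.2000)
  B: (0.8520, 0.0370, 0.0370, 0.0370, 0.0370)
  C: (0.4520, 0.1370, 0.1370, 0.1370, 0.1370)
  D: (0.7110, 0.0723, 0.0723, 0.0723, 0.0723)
A > C > D > B

Key insight: Entropy is maximized by uniform distributions and minimized by concentrated distributions.

Entropies:
  H(A) = 2.3219 bits
  H(B) = 0.9008 bits
  H(C) = 2.0893 bits
  H(D) = 1.4454 bits

Ranking: A > C > D > B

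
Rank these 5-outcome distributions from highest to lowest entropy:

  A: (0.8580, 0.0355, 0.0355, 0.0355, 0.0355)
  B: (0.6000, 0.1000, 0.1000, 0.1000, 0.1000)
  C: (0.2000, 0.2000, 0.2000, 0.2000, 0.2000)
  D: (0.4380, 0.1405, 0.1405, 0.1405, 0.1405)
C > D > B > A

Key insight: Entropy is maximized by uniform distributions and minimized by concentrated distributions.

Entropies:
  H(A) = 0.8735 bits
  H(B) = 1.7710 bits
  H(C) = 2.3219 bits
  H(D) = 2.1129 bits

Ranking: C > D > B > A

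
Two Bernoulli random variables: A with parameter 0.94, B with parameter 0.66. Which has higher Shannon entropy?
B

For binary distributions, entropy is maximized at p=0.5 and decreases as p moves toward 0 or 1.

H(A) = H(0.94) = 0.3274 bits
H(B) = H(0.66) = 0.9248 bits

Distribution B (p=0.66) is closer to uniform (p=0.5), so it has higher entropy.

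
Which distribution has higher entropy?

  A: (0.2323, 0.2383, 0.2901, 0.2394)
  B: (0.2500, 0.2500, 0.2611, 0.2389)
B

Both distributions are close to uniform, making this a harder comparison.

H(A) = 1.9939 bits
H(B) = 1.9993 bits

The distribution closer to uniform has higher entropy.
Answer: B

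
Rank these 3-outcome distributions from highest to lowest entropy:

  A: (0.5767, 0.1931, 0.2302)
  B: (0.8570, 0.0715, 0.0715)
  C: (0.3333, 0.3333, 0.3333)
C > A > B

Key insight: Entropy is maximized by uniform distributions and minimized by concentrated distributions.

- Uniform distributions have maximum entropy log₂(3) = 1.5850 bits
- The more "peaked" or concentrated a distribution, the lower its entropy

Entropies:
  H(A) = 1.4039 bits
  H(B) = 0.7350 bits
  H(C) = 1.5850 bits

Ranking: C > A > B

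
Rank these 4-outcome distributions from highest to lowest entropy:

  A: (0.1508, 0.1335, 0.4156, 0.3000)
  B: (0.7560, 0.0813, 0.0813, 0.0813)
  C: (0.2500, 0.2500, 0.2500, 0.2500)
C > A > B

Key insight: Entropy is maximized by uniform distributions and minimized by concentrated distributions.

- Uniform distributions have maximum entropy log₂(4) = 2.0000 bits
- The more "peaked" or concentrated a distribution, the lower its entropy

Entropies:
  H(A) = 1.8470 bits
  H(B) = 1.1884 bits
  H(C) = 2.0000 bits

Ranking: C > A > B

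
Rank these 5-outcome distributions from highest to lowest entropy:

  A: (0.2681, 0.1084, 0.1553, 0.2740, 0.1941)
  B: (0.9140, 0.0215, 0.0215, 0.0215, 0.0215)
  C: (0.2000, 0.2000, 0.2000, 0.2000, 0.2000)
C > A > B

Key insight: Entropy is maximized by uniform distributions and minimized by concentrated distributions.

- Uniform distributions have maximum entropy log₂(5) = 2.3219 bits
- The more "peaked" or concentrated a distribution, the lower its entropy

Entropies:
  H(A) = 2.2449 bits
  H(B) = 0.5950 bits
  H(C) = 2.3219 bits

Ranking: C > A > B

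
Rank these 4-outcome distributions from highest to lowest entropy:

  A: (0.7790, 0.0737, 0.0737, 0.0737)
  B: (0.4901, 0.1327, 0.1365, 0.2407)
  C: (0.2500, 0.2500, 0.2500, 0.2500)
C > B > A

Key insight: Entropy is maximized by uniform distributions and minimized by concentrated distributions.

- Uniform distributions have maximum entropy log₂(4) = 2.0000 bits
- The more "peaked" or concentrated a distribution, the lower its entropy

Entropies:
  H(A) = 1.1123 bits
  H(B) = 1.7776 bits
  H(C) = 2.0000 bits

Ranking: C > B > A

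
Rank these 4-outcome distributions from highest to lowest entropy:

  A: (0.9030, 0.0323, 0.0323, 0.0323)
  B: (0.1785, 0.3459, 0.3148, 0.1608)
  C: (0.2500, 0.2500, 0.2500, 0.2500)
C > B > A

Key insight: Entropy is maximized by uniform distributions and minimized by concentrated distributions.

- Uniform distributions have maximum entropy log₂(4) = 2.0000 bits
- The more "peaked" or concentrated a distribution, the lower its entropy

Entropies:
  H(A) = 0.6132 bits
  H(B) = 1.9225 bits
  H(C) = 2.0000 bits

Ranking: C > B > A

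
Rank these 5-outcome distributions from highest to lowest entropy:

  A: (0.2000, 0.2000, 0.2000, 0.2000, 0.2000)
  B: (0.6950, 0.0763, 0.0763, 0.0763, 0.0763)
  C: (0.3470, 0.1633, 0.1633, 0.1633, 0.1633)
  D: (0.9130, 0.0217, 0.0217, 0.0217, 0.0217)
A > C > B > D

Key insight: Entropy is maximized by uniform distributions and minimized by concentrated distributions.

Entropies:
  H(A) = 2.3219 bits
  H(B) = 1.4973 bits
  H(C) = 2.2374 bits
  H(D) = 0.6004 bits

Ranking: A > C > B > D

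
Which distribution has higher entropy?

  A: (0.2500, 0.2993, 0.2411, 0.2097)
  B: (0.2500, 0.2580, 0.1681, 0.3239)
A

Both distributions are close to uniform, making this a harder comparison.

H(A) = 1.9882 bits
H(B) = 1.9635 bits

The distribution closer to uniform has higher entropy.
Answer: A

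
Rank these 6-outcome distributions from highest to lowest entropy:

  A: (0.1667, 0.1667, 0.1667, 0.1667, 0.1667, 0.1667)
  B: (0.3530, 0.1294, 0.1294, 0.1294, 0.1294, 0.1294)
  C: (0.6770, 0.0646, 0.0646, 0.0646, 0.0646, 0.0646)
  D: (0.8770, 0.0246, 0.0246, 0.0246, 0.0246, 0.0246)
A > B > C > D

Key insight: Entropy is maximized by uniform distributions and minimized by concentrated distributions.

Entropies:
  H(A) = 2.5850 bits
  H(B) = 2.4390 bits
  H(C) = 1.6576 bits
  H(D) = 0.8235 bits

Ranking: A > B > C > D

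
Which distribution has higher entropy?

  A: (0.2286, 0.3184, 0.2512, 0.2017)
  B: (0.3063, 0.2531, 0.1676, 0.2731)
A

Both distributions are close to uniform, making this a harder comparison.

H(A) = 1.9790 bits
H(B) = 1.9678 bits

The distribution closer to uniform has higher entropy.
Answer: A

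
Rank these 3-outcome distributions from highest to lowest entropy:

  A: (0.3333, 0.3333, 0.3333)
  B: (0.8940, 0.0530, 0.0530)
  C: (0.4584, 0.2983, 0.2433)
A > C > B

Key insight: Entropy is maximized by uniform distributions and minimized by concentrated distributions.

- Uniform distributions have maximum entropy log₂(3) = 1.5850 bits
- The more "peaked" or concentrated a distribution, the lower its entropy

Entropies:
  H(A) = 1.5850 bits
  H(B) = 0.5937 bits
  H(C) = 1.5325 bits

Ranking: A > C > B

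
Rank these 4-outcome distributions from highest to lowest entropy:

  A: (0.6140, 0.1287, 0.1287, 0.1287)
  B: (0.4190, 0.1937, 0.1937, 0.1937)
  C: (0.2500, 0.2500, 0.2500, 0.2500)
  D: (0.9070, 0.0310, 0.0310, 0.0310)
C > B > A > D

Key insight: Entropy is maximized by uniform distributions and minimized by concentrated distributions.

Entropies:
  H(A) = 1.5740 bits
  H(B) = 1.9018 bits
  H(C) = 2.0000 bits
  H(D) = 0.5938 bits

Ranking: C > B > A > D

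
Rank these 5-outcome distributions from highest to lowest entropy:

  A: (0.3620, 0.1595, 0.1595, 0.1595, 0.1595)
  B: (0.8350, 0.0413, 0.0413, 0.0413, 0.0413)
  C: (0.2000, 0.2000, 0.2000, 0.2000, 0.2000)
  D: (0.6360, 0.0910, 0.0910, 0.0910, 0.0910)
C > A > D > B

Key insight: Entropy is maximized by uniform distributions and minimized by concentrated distributions.

Entropies:
  H(A) = 2.2203 bits
  H(B) = 0.9761 bits
  H(C) = 2.3219 bits
  H(D) = 1.6740 bits

Ranking: C > A > D > B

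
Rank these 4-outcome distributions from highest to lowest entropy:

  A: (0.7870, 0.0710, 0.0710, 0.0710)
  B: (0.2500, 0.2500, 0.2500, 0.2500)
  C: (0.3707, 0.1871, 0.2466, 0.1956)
B > C > A

Key insight: Entropy is maximized by uniform distributions and minimized by concentrated distributions.

- Uniform distributions have maximum entropy log₂(4) = 2.0000 bits
- The more "peaked" or concentrated a distribution, the lower its entropy

Entropies:
  H(A) = 1.0848 bits
  H(B) = 2.0000 bits
  H(C) = 1.9417 bits

Ranking: B > C > A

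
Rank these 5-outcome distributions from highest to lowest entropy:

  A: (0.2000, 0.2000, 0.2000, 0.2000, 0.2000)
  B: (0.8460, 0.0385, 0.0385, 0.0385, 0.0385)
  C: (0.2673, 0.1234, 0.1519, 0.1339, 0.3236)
A > C > B

Key insight: Entropy is maximized by uniform distributions and minimized by concentrated distributions.

- Uniform distributions have maximum entropy log₂(5) = 2.3219 bits
- The more "peaked" or concentrated a distribution, the lower its entropy

Entropies:
  H(A) = 2.3219 bits
  H(B) = 0.9278 bits
  H(C) = 2.2093 bits

Ranking: A > C > B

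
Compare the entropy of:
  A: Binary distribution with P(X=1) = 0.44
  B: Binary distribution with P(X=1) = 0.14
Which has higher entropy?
A

For binary distributions, entropy is maximized at p=0.5 and decreases as p moves toward 0 or 1.

H(A) = H(0.44) = 0.9896 bits
H(B) = H(0.14) = 0.5842 bits

Distribution A (p=0.44) is closer to uniform (p=0.5), so it has higher entropy.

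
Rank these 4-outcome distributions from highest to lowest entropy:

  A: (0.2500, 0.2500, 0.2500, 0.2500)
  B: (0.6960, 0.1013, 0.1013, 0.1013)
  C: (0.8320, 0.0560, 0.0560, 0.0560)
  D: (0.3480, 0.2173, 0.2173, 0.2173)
A > D > B > C

Key insight: Entropy is maximized by uniform distributions and minimized by concentrated distributions.

Entropies:
  H(A) = 2.0000 bits
  H(B) = 1.3680 bits
  H(C) = 0.9194 bits
  H(D) = 1.9657 bits

Ranking: A > D > B > C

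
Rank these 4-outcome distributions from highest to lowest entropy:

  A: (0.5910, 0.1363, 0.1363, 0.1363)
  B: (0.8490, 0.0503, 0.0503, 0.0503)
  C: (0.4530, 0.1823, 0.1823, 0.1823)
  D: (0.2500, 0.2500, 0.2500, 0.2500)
D > C > A > B

Key insight: Entropy is maximized by uniform distributions and minimized by concentrated distributions.

Entropies:
  H(A) = 1.6242 bits
  H(B) = 0.8517 bits
  H(C) = 1.8606 bits
  H(D) = 2.0000 bits

Ranking: D > C > A > B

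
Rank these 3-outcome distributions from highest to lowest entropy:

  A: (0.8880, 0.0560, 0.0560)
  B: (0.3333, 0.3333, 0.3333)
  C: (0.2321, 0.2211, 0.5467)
B > C > A

Key insight: Entropy is maximized by uniform distributions and minimized by concentrated distributions.

- Uniform distributions have maximum entropy log₂(3) = 1.5850 bits
- The more "peaked" or concentrated a distribution, the lower its entropy

Entropies:
  H(A) = 0.6179 bits
  H(B) = 1.5850 bits
  H(C) = 1.4467 bits

Ranking: B > C > A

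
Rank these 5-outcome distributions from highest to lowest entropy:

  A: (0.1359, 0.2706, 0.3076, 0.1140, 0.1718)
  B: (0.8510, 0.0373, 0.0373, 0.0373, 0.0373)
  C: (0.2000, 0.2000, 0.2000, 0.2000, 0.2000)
C > A > B

Key insight: Entropy is maximized by uniform distributions and minimized by concentrated distributions.

- Uniform distributions have maximum entropy log₂(5) = 2.3219 bits
- The more "peaked" or concentrated a distribution, the lower its entropy

Entropies:
  H(A) = 2.2186 bits
  H(B) = 0.9053 bits
  H(C) = 2.3219 bits

Ranking: C > A > B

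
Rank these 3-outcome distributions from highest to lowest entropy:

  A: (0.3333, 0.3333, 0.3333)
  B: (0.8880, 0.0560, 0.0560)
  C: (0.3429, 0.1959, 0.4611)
A > C > B

Key insight: Entropy is maximized by uniform distributions and minimized by concentrated distributions.

- Uniform distributions have maximum entropy log₂(3) = 1.5850 bits
- The more "peaked" or concentrated a distribution, the lower its entropy

Entropies:
  H(A) = 1.5850 bits
  H(B) = 0.6179 bits
  H(C) = 1.5052 bits

Ranking: A > C > B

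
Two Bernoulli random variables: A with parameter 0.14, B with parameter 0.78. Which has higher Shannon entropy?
B

For binary distributions, entropy is maximized at p=0.5 and decreases as p moves toward 0 or 1.

H(A) = H(0.14) = 0.5842 bits
H(B) = H(0.78) = 0.7602 bits

Distribution B (p=0.78) is closer to uniform (p=0.5), so it has higher entropy.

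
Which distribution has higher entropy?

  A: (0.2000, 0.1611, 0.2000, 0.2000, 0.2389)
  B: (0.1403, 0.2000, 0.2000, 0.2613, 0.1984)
A

Both distributions are close to uniform, making this a harder comparison.

H(A) = 2.3109 bits
H(B) = 2.2952 bits

The distribution closer to uniform has higher entropy.
Answer: A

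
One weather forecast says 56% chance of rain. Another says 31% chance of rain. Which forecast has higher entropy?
56% forecast

Treat each forecast as a Bernoulli distribution. Binary entropy is maximized at p=0.5 and falls off symmetrically toward 0 or 1. The 56% forecast is closer to 50%, so it is more uncertain. H(56%) ≈ 0.990 bits, H(31%) ≈ 0.893 bits.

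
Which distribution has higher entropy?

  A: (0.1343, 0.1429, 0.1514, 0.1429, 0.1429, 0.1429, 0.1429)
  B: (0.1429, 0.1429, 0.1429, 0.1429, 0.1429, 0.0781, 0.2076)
A

Both distributions are close to uniform, making this a harder comparison.

H(A) = 2.8066 bits
H(B) = 2.7634 bits

The distribution closer to uniform has higher entropy.
Answer: A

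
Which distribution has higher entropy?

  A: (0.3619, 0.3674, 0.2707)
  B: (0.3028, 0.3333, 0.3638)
B

Both distributions are close to uniform, making this a harder comparison.

H(A) = 1.5717 bits
H(B) = 1.5809 bits

The distribution closer to uniform has higher entropy.
Answer: B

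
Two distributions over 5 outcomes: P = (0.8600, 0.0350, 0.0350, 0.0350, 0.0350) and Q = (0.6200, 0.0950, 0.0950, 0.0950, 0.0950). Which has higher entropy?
Q

P is highly concentrated on one outcome (86%), making it nearly deterministic. Q spreads its mass more evenly (max 62%). The more spread-out distribution has higher entropy: H(P) ≈ 0.864 bits, H(Q) ≈ 1.718 bits.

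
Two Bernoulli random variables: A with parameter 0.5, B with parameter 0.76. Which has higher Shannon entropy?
A

For binary distributions, entropy is maximized at p=0.5 and decreases as p moves toward 0 or 1.

H(A) = H(0.5) = 1.0000 bits
H(B) = H(0.76) = 0.7950 bits

Distribution A (p=0.5) is closer to uniform (p=0.5), so it has higher entropy.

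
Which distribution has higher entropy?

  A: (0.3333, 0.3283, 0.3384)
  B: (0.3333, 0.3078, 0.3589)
A

Both distributions are close to uniform, making this a harder comparison.

H(A) = 1.5849 bits
H(B) = 1.5821 bits

The distribution closer to uniform has higher entropy.
Answer: A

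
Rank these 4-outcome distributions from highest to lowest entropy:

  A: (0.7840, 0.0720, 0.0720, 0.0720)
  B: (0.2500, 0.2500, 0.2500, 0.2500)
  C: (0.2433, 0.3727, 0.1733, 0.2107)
B > C > A

Key insight: Entropy is maximized by uniform distributions and minimized by concentrated distributions.

- Uniform distributions have maximum entropy log₂(4) = 2.0000 bits
- The more "peaked" or concentrated a distribution, the lower its entropy

Entropies:
  H(A) = 1.0951 bits
  H(B) = 2.0000 bits
  H(C) = 1.9384 bits

Ranking: B > C > A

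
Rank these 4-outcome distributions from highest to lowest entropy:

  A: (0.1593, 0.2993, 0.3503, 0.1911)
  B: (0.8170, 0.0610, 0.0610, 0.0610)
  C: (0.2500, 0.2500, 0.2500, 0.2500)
C > A > B

Key insight: Entropy is maximized by uniform distributions and minimized by concentrated distributions.

- Uniform distributions have maximum entropy log₂(4) = 2.0000 bits
- The more "peaked" or concentrated a distribution, the lower its entropy

Entropies:
  H(A) = 1.9294 bits
  H(B) = 0.9766 bits
  H(C) = 2.0000 bits

Ranking: C > A > B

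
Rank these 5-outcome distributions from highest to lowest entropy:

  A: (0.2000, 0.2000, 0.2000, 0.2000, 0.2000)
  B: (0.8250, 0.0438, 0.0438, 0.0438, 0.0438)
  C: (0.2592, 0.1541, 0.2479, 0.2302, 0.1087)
A > C > B

Key insight: Entropy is maximized by uniform distributions and minimized by concentrated distributions.

- Uniform distributions have maximum entropy log₂(5) = 2.3219 bits
- The more "peaked" or concentrated a distribution, the lower its entropy

Entropies:
  H(A) = 2.3219 bits
  H(B) = 1.0190 bits
  H(C) = 2.2552 bits

Ranking: A > C > B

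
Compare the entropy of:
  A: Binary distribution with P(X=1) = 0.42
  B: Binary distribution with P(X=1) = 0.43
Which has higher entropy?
B

For binary distributions, entropy is maximized at p=0.5 and decreases as p moves toward 0 or 1.

H(A) = H(0.42) = 0.9815 bits
H(B) = H(0.43) = 0.9858 bits

Distribution B (p=0.43) is closer to uniform (p=0.5), so it has higher entropy.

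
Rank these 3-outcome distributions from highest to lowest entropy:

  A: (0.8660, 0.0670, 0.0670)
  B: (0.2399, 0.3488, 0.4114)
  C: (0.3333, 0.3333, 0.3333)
C > B > A

Key insight: Entropy is maximized by uniform distributions and minimized by concentrated distributions.

- Uniform distributions have maximum entropy log₂(3) = 1.5850 bits
- The more "peaked" or concentrated a distribution, the lower its entropy

Entropies:
  H(A) = 0.7023 bits
  H(B) = 1.5512 bits
  H(C) = 1.5850 bits

Ranking: C > B > A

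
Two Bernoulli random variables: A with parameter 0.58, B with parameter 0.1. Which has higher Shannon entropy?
A

For binary distributions, entropy is maximized at p=0.5 and decreases as p moves toward 0 or 1.

H(A) = H(0.58) = 0.9815 bits
H(B) = H(0.1) = 0.4690 bits

Distribution A (p=0.58) is closer to uniform (p=0.5), so it has higher entropy.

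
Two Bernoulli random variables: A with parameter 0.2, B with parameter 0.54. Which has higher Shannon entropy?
B

For binary distributions, entropy is maximized at p=0.5 and decreases as p moves toward 0 or 1.

H(A) = H(0.2) = 0.7219 bits
H(B) = H(0.54) = 0.9954 bits

Distribution B (p=0.54) is closer to uniform (p=0.5), so it has higher entropy.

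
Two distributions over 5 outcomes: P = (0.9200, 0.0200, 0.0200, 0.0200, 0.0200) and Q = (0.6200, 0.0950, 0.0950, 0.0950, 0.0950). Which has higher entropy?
Q

P is highly concentrated on one outcome (92%), making it nearly deterministic. Q spreads its mass more evenly (max 62%). The more spread-out distribution has higher entropy: H(P) ≈ 0.562 bits, H(Q) ≈ 1.718 bits.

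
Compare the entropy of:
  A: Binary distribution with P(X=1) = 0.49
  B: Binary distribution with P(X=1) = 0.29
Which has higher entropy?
A

For binary distributions, entropy is maximized at p=0.5 and decreases as p moves toward 0 or 1.

H(A) = H(0.49) = 0.9997 bits
H(B) = H(0.29) = 0.8687 bits

Distribution A (p=0.49) is closer to uniform (p=0.5), so it has higher entropy.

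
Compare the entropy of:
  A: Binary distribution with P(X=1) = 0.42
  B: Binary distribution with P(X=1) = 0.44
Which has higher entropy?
B

For binary distributions, entropy is maximized at p=0.5 and decreases as p moves toward 0 or 1.

H(A) = H(0.42) = 0.9815 bits
H(B) = H(0.44) = 0.9896 bits

Distribution B (p=0.44) is closer to uniform (p=0.5), so it has higher entropy.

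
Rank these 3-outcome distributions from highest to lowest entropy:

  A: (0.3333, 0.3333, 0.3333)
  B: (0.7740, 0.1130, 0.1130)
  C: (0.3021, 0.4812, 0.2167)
A > C > B

Key insight: Entropy is maximized by uniform distributions and minimized by concentrated distributions.

- Uniform distributions have maximum entropy log₂(3) = 1.5850 bits
- The more "peaked" or concentrated a distribution, the lower its entropy

Entropies:
  H(A) = 1.5850 bits
  H(B) = 0.9970 bits
  H(C) = 1.5076 bits

Ranking: A > C > B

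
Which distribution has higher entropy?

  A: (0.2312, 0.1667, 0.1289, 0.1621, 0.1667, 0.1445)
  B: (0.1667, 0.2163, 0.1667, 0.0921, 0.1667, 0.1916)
A

Both distributions are close to uniform, making this a harder comparison.

H(A) = 2.5599 bits
H(B) = 2.5439 bits

The distribution closer to uniform has higher entropy.
Answer: A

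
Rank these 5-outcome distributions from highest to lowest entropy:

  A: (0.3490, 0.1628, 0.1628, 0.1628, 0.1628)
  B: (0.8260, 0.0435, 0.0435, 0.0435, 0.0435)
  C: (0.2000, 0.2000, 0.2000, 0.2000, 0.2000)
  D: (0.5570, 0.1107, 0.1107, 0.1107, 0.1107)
C > A > D > B

Key insight: Entropy is maximized by uniform distributions and minimized by concentrated distributions.

Entropies:
  H(A) = 2.2352 bits
  H(B) = 1.0148 bits
  H(C) = 2.3219 bits
  H(D) = 1.8766 bits

Ranking: C > A > D > B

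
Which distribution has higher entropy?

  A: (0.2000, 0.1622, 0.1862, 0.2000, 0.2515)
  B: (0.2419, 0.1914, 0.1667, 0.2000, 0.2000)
B

Both distributions are close to uniform, making this a harder comparison.

H(A) = 2.3069 bits
H(B) = 2.3115 bits

The distribution closer to uniform has higher entropy.
Answer: B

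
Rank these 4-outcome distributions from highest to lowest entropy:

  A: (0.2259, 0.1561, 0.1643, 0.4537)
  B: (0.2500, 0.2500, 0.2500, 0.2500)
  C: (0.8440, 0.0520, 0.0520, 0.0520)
B > A > C

Key insight: Entropy is maximized by uniform distributions and minimized by concentrated distributions.

- Uniform distributions have maximum entropy log₂(4) = 2.0000 bits
- The more "peaked" or concentrated a distribution, the lower its entropy

Entropies:
  H(A) = 1.8486 bits
  H(B) = 2.0000 bits
  H(C) = 0.8719 bits

Ranking: B > A > C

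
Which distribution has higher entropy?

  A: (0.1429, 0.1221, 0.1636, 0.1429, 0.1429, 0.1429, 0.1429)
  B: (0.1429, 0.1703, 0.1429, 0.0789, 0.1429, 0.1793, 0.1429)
A

Both distributions are close to uniform, making this a harder comparison.

H(A) = 2.8030 bits
H(B) = 2.7729 bits

The distribution closer to uniform has higher entropy.
Answer: A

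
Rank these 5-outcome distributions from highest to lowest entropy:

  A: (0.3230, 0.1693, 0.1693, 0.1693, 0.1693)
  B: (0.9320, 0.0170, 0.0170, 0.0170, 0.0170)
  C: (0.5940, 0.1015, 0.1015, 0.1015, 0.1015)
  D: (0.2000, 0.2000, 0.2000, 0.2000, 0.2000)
D > A > C > B

Key insight: Entropy is maximized by uniform distributions and minimized by concentrated distributions.

Entropies:
  H(A) = 2.2616 bits
  H(B) = 0.4944 bits
  H(C) = 1.7864 bits
  H(D) = 2.3219 bits

Ranking: D > A > C > B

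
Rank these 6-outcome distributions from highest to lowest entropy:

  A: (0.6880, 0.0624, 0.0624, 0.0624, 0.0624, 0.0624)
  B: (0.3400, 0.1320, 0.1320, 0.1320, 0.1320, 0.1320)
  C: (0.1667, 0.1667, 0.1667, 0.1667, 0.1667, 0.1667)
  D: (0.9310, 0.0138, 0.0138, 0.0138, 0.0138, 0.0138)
C > B > A > D

Key insight: Entropy is maximized by uniform distributions and minimized by concentrated distributions.

Entropies:
  H(A) = 1.6199 bits
  H(B) = 2.4573 bits
  H(C) = 2.5850 bits
  H(D) = 0.5224 bits

Ranking: C > B > A > D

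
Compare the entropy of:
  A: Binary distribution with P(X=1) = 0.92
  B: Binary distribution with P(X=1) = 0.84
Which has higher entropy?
B

For binary distributions, entropy is maximized at p=0.5 and decreases as p moves toward 0 or 1.

H(A) = H(0.92) = 0.4022 bits
H(B) = H(0.84) = 0.6343 bits

Distribution B (p=0.84) is closer to uniform (p=0.5), so it has higher entropy.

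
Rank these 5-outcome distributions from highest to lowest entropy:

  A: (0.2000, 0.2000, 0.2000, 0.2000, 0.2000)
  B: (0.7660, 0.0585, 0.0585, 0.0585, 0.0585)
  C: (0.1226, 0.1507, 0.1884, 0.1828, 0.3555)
A > C > B

Key insight: Entropy is maximized by uniform distributions and minimized by concentrated distributions.

- Uniform distributions have maximum entropy log₂(5) = 2.3219 bits
- The more "peaked" or concentrated a distribution, the lower its entropy

Entropies:
  H(A) = 2.3219 bits
  H(B) = 1.2529 bits
  H(C) = 2.2150 bits

Ranking: A > C > B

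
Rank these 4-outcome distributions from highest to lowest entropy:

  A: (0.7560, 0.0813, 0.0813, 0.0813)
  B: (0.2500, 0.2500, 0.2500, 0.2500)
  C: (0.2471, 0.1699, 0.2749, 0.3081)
B > C > A

Key insight: Entropy is maximized by uniform distributions and minimized by concentrated distributions.

- Uniform distributions have maximum entropy log₂(4) = 2.0000 bits
- The more "peaked" or concentrated a distribution, the lower its entropy

Entropies:
  H(A) = 1.1884 bits
  H(B) = 2.0000 bits
  H(C) = 1.9683 bits

Ranking: B > C > A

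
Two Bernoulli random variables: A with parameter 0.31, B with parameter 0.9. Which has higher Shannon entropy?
A

For binary distributions, entropy is maximized at p=0.5 and decreases as p moves toward 0 or 1.

H(A) = H(0.31) = 0.8932 bits
H(B) = H(0.9) = 0.4690 bits

Distribution A (p=0.31) is closer to uniform (p=0.5), so it has higher entropy.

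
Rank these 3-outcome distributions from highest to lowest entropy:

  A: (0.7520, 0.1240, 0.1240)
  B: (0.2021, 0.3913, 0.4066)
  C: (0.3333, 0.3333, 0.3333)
C > B > A

Key insight: Entropy is maximized by uniform distributions and minimized by concentrated distributions.

- Uniform distributions have maximum entropy log₂(3) = 1.5850 bits
- The more "peaked" or concentrated a distribution, the lower its entropy

Entropies:
  H(A) = 1.0561 bits
  H(B) = 1.5238 bits
  H(C) = 1.5850 bits

Ranking: C > B > A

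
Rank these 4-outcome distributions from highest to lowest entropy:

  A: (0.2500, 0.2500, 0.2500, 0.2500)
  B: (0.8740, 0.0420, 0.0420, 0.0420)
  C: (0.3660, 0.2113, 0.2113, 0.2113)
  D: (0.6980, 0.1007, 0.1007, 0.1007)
A > C > D > B

Key insight: Entropy is maximized by uniform distributions and minimized by concentrated distributions.

Entropies:
  H(A) = 2.0000 bits
  H(B) = 0.7461 bits
  H(C) = 1.9524 bits
  H(D) = 1.3624 bits

Ranking: A > C > D > B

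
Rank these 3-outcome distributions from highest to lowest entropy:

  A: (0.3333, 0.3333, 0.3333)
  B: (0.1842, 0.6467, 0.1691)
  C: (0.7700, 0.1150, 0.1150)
A > B > C

Key insight: Entropy is maximized by uniform distributions and minimized by concentrated distributions.

- Uniform distributions have maximum entropy log₂(3) = 1.5850 bits
- The more "peaked" or concentrated a distribution, the lower its entropy

Entropies:
  H(A) = 1.5850 bits
  H(B) = 1.2899 bits
  H(C) = 1.0080 bits

Ranking: A > B > C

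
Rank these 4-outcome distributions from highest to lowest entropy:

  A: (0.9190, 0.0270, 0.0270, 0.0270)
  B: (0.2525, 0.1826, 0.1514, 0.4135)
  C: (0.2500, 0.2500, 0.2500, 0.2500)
C > B > A

Key insight: Entropy is maximized by uniform distributions and minimized by concentrated distributions.

- Uniform distributions have maximum entropy log₂(4) = 2.0000 bits
- The more "peaked" or concentrated a distribution, the lower its entropy

Entropies:
  H(A) = 0.5341 bits
  H(B) = 1.8885 bits
  H(C) = 2.0000 bits

Ranking: C > B > A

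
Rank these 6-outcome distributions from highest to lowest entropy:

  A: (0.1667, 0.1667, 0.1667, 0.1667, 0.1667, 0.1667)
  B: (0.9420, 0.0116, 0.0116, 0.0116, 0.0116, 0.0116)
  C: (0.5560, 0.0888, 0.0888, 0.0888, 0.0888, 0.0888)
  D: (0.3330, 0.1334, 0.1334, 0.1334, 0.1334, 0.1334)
A > D > C > B

Key insight: Entropy is maximized by uniform distributions and minimized by concentrated distributions.

Entropies:
  H(A) = 2.5850 bits
  H(B) = 0.4541 bits
  H(C) = 2.0219 bits
  H(D) = 2.4667 bits

Ranking: A > D > C > B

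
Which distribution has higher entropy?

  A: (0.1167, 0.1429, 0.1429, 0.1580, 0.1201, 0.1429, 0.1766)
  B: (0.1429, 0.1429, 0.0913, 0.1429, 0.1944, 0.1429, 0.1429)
A

Both distributions are close to uniform, making this a harder comparison.

H(A) = 2.7944 bits
H(B) = 2.7799 bits

The distribution closer to uniform has higher entropy.
Answer: A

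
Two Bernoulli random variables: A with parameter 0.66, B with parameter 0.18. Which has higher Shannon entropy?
A

For binary distributions, entropy is maximized at p=0.5 and decreases as p moves toward 0 or 1.

H(A) = H(0.66) = 0.9248 bits
H(B) = H(0.18) = 0.6801 bits

Distribution A (p=0.66) is closer to uniform (p=0.5), so it has higher entropy.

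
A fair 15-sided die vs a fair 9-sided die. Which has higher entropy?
15-sided die

Both are uniform distributions; for uniform over n outcomes, H = log₂(n). H(15-sided) = log₂(15) = 3.907 bits and H(9-sided) = log₂(9) = 3.170 bits. More outcomes in a uniform distribution means higher entropy.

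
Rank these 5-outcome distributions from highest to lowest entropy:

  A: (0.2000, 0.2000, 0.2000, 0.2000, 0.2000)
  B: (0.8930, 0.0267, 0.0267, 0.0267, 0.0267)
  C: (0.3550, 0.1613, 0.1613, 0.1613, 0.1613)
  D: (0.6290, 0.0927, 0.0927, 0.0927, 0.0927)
A > C > D > B

Key insight: Entropy is maximized by uniform distributions and minimized by concentrated distributions.

Entropies:
  H(A) = 2.3219 bits
  H(B) = 0.7048 bits
  H(C) = 2.2285 bits
  H(D) = 1.6934 bits

Ranking: A > C > D > B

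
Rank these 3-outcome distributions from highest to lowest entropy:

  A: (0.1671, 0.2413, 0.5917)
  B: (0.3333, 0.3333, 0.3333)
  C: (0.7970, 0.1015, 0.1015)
B > A > C

Key insight: Entropy is maximized by uniform distributions and minimized by concentrated distributions.

- Uniform distributions have maximum entropy log₂(3) = 1.5850 bits
- The more "peaked" or concentrated a distribution, the lower its entropy

Entropies:
  H(A) = 1.3742 bits
  H(B) = 1.5850 bits
  H(C) = 0.9309 bits

Ranking: B > A > C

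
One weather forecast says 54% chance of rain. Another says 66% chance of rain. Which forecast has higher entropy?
54% forecast

Treat each forecast as a Bernoulli distribution. Binary entropy is maximized at p=0.5 and falls off symmetrically toward 0 or 1. The 54% forecast is closer to 50%, so it is more uncertain. H(54%) ≈ 0.995 bits, H(66%) ≈ 0.925 bits.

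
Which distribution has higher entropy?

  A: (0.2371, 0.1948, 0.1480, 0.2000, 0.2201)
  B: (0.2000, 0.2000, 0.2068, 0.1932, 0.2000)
B

Both distributions are close to uniform, making this a harder comparison.

H(A) = 2.3050 bits
H(B) = 2.3216 bits

The distribution closer to uniform has higher entropy.
Answer: B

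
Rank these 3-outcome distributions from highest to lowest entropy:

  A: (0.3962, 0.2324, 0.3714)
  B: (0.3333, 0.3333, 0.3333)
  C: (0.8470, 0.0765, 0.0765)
B > A > C

Key insight: Entropy is maximized by uniform distributions and minimized by concentrated distributions.

- Uniform distributions have maximum entropy log₂(3) = 1.5850 bits
- The more "peaked" or concentrated a distribution, the lower its entropy

Entropies:
  H(A) = 1.5492 bits
  H(B) = 1.5850 bits
  H(C) = 0.7703 bits

Ranking: B > A > C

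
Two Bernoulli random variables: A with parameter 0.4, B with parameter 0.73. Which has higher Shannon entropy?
A

For binary distributions, entropy is maximized at p=0.5 and decreases as p moves toward 0 or 1.

H(A) = H(0.4) = 0.9710 bits
H(B) = H(0.73) = 0.8415 bits

Distribution A (p=0.4) is closer to uniform (p=0.5), so it has higher entropy.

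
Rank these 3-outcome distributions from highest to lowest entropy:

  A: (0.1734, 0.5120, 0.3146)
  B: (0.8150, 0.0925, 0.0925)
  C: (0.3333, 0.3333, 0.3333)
C > A > B

Key insight: Entropy is maximized by uniform distributions and minimized by concentrated distributions.

- Uniform distributions have maximum entropy log₂(3) = 1.5850 bits
- The more "peaked" or concentrated a distribution, the lower its entropy

Entropies:
  H(A) = 1.4576 bits
  H(B) = 0.8759 bits
  H(C) = 1.5850 bits

Ranking: C > A > B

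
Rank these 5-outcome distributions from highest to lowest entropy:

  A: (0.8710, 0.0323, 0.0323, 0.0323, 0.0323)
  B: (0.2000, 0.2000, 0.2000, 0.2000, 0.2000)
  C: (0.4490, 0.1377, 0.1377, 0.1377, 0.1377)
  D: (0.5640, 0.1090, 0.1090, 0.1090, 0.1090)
B > C > D > A

Key insight: Entropy is maximized by uniform distributions and minimized by concentrated distributions.

Entropies:
  H(A) = 0.8127 bits
  H(B) = 2.3219 bits
  H(C) = 2.0945 bits
  H(D) = 1.8601 bits

Ranking: B > C > D > A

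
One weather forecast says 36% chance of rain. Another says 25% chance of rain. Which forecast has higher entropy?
36% forecast

Treat each forecast as a Bernoulli distribution. Binary entropy is maximized at p=0.5 and falls off symmetrically toward 0 or 1. The 36% forecast is closer to 50%, so it is more uncertain. H(36%) ≈ 0.943 bits, H(25%) ≈ 0.811 bits.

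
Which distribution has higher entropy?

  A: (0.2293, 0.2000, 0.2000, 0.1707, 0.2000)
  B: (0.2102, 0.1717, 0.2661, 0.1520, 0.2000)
A

Both distributions are close to uniform, making this a harder comparison.

H(A) = 2.3157 bits
H(B) = 2.2952 bits

The distribution closer to uniform has higher entropy.
Answer: A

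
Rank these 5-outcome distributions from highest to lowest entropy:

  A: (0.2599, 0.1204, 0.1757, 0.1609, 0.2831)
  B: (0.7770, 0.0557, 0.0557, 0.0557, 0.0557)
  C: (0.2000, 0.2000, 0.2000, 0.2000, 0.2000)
C > A > B

Key insight: Entropy is maximized by uniform distributions and minimized by concentrated distributions.

- Uniform distributions have maximum entropy log₂(5) = 2.3219 bits
- The more "peaked" or concentrated a distribution, the lower its entropy

Entropies:
  H(A) = 2.2533 bits
  H(B) = 1.2116 bits
  H(C) = 2.3219 bits

Ranking: C > A > B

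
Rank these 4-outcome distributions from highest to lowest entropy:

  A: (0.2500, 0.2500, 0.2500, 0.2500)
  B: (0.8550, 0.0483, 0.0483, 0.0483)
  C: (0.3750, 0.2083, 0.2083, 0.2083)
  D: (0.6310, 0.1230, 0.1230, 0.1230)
A > C > D > B

Key insight: Entropy is maximized by uniform distributions and minimized by concentrated distributions.

Entropies:
  H(A) = 2.0000 bits
  H(B) = 0.8270 bits
  H(C) = 1.9450 bits
  H(D) = 1.5348 bits

Ranking: A > C > D > B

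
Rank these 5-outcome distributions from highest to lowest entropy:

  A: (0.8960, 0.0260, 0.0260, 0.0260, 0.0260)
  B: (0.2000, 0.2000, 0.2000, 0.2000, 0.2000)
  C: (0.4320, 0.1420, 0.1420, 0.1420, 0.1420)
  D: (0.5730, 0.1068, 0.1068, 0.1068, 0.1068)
B > C > D > A

Key insight: Entropy is maximized by uniform distributions and minimized by concentrated distributions.

Entropies:
  H(A) = 0.6895 bits
  H(B) = 2.3219 bits
  H(C) = 2.1226 bits
  H(D) = 1.8386 bits

Ranking: B > C > D > A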